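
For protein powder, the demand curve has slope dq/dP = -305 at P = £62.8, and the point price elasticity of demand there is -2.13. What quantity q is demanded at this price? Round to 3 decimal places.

8992.488

Ed = (dq/dP)·(P/q) ⇒ q = (dq/dP)·P/Ed = (-305)·62.8/(-2.13) = 8992.48826…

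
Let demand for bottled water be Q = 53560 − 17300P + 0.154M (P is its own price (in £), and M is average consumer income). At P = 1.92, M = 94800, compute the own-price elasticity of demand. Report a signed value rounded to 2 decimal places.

-0.95

At the given values, Q = 53560 − 17300(1.92) + 0.154(94800) = 34943.2.
∂Q/∂P = −17300.
E = (-17300) × (1.92/34943.2) = -0.9505…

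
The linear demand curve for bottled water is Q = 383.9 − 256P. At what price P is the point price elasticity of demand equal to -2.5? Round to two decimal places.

1.07

Ed = −256P/(383.9 − 256P). Set this equal to -2.5:
256P = 2.5·(383.9 − 256P) ⇒ 256P(1 + 2.5) = 2.5·383.9
P = 2.5·383.9 / (256·3.5) = 1.0711…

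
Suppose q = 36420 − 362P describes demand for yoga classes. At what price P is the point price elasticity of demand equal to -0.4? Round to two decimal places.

Ed = −362P/(36420 − 362P). Set this equal to -0.4:
362P = 0.4·(36420 − 362P) ⇒ 362P(1 + 0.4) = 0.4·36420
P = 0.4·36420 / (362·1.4) = 28.7450…

28.75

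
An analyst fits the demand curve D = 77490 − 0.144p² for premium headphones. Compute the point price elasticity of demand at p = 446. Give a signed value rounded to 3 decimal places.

-1.173

dD/dp = −2·0.144·p = -128.448. At p = 446, D = 48846.096.
Ed = (dD/dp)·(p/D) = (-128.448) × (446/48846.096) = -1.17282…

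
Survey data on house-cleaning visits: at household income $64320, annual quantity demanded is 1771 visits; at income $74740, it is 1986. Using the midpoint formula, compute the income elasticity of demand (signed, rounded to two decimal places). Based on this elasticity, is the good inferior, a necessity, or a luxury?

0.76; necessity

%ΔQ = (1986 − 1771)/[( 1771 + 1986)/2] = 215/1878.5 = 0.114453…
%ΔIncome = (74740 − 64320)/[( 64320 + 74740)/2] = 10420/69530 = 0.149863…
E_income = (215/1878.5) / (10420/69530) = 0.7637…
0 < E_income < 1 ⇒ normal good, necessity.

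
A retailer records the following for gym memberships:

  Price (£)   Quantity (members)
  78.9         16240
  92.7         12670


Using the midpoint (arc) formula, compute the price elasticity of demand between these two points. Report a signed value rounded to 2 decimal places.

-1.54

%ΔQ = (12670 − 16240) / [(16240 + 12670)/2] = -3570/14455 = -0.246973…
%ΔP = (92.7 − 78.9) / [(78.9 + 92.7)/2] = 13.8/85.8 = 0.160839…
Arc Ed = %ΔQ / %ΔP = (-3570/14455) / (13.8/85.8) = -1.5355…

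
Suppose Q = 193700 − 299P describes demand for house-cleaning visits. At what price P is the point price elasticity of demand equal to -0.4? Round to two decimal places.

Ed = −299P/(193700 − 299P). Set this equal to -0.4:
299P = 0.4·(193700 − 299P) ⇒ 299P(1 + 0.4) = 0.4·193700
P = 0.4·193700 / (299·1.4) = 185.0931…

185.09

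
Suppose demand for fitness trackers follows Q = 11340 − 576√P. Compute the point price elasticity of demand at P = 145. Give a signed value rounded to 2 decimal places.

-0.79

dQ/dP = −576/(2√P) = -23.9171. At P = 145, Q = 4404.04.
Ed = (dQ/dP)·(P/Q) = (-23.9171) × (145/4404.04) = -0.7874…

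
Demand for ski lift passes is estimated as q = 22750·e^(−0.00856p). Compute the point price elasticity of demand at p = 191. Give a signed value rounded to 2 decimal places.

dq/dp = −0.00856·q = -37.9665. At p = 191, q = 4435.34.
Ed = (dq/dp)·(p/q) = (-37.9665) × (191/4435.34) = -1.6349…

-1.63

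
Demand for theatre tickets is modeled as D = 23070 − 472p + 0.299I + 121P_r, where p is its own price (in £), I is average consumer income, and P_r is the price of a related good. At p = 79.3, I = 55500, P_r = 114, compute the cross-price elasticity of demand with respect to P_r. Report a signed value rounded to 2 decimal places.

0.86

At the given values, D = 23070 − 472(79.3) + 0.299(55500) + 121(114) = 16028.9.
∂D/∂P_r = 121.
E = (121) × (114/16028.9) = 0.8605…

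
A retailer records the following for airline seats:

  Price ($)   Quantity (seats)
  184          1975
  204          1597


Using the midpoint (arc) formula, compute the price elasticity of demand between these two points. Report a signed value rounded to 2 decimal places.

%ΔQ = (1597 − 1975) / [(1975 + 1597)/2] = -378/1786 = -0.211646…
%ΔP = (204 − 184) / [(184 + 204)/2] = 20/194 = 0.103092…
Arc Ed = %ΔQ / %ΔP = (-378/1786) / (20/194) = -2.0529…

-2.05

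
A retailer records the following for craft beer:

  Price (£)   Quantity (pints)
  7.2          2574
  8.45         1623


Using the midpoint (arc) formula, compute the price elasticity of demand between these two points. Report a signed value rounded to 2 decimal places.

-2.84

%ΔQ = (1623 − 2574) / [(2574 + 1623)/2] = -951/2098.5 = -0.453180…
%ΔP = (8.45 − 7.2) / [(7.2 + 8.45)/2] = 1.25/7.825 = 0.159744…
Arc Ed = %ΔQ / %ΔP = (-951/2098.5) / (1.25/7.825) = -2.8369…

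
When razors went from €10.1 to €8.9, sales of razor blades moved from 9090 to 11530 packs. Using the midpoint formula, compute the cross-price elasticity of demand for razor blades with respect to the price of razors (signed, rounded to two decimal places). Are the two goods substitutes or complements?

%ΔQ_{razor blades} = (11530 − 9090)/avg = 2440/10310 = 0.236663…
%ΔP_{razors} = (8.9 − 10.1)/avg = -1.2/9.5 = -0.126315…
E_cross = (2440/10310) / (-1.2/9.5) = -1.8735…
E_cross < 0 ⇒ the goods are complements.

-1.87; complements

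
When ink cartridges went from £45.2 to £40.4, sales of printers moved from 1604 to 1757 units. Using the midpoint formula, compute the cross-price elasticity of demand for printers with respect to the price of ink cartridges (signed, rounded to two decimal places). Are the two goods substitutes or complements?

-0.81; complements

%ΔQ_{printers} = (1757 − 1604)/avg = 153/1680.5 = 0.091044…
%ΔP_{ink cartridges} = (40.4 − 45.2)/avg = -4.8/42.8 = -0.112149…
E_cross = (153/1680.5) / (-4.8/42.8) = -0.8118…
E_cross < 0 ⇒ the goods are complements.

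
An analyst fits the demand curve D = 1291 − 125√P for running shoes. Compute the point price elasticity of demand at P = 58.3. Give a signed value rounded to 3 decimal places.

dD/dP = −125/(2√P) = -8.18551. At P = 58.3, D = 336.57.
Ed = (dD/dP)·(P/D) = (-8.18551) × (58.3/336.57) = -1.41788…

-1.418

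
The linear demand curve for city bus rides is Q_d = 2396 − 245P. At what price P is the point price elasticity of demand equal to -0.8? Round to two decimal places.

4.35

Ed = −245P/(2396 − 245P). Set this equal to -0.8:
245P = 0.8·(2396 − 245P) ⇒ 245P(1 + 0.8) = 0.8·2396
P = 0.8·2396 / (245·1.8) = 4.3464…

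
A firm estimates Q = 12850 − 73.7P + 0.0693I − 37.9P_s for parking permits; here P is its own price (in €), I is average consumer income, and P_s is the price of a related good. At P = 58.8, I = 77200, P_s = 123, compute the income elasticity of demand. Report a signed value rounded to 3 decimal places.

At the given values, Q = 12850 − 73.7(58.8) + 0.0693(77200) − 37.9(123) = 9204.7.
∂Q/∂I = 0.0693.
E = (0.0693) × (77200/9204.7) = 0.58122…

0.581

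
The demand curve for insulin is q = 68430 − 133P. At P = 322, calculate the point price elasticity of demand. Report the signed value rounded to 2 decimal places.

dq/dP = −133. At P = 322, q = 68430 − 133(322) = 25604.
Ed = (dq/dP)·(P/q) = −133 × (322/25604) = -1.6726…

-1.67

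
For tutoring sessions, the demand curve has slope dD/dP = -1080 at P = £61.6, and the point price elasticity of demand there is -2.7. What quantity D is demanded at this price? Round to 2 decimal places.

Ed = (dD/dP)·(P/D) ⇒ D = (dD/dP)·P/Ed = (-1080)·61.6/(-2.7) = 24640

24640.00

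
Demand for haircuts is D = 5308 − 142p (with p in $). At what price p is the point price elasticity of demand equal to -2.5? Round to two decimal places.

26.70

Ed = −142p/(5308 − 142p). Set this equal to -2.5:
142p = 2.5·(5308 − 142p) ⇒ 142p(1 + 2.5) = 2.5·5308
p = 2.5·5308 / (142·3.5) = 26.7002…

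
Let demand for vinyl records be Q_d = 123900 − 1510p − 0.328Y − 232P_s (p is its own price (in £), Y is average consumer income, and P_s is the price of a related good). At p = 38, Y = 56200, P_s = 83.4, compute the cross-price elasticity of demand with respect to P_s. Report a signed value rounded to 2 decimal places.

At the given values, Q_d = 123900 − 1510(38) − 0.328(56200) − 232(83.4) = 28737.6.
∂Q_d/∂P_s = -232.
E = (-232) × (83.4/28737.6) = -0.6732…

-0.67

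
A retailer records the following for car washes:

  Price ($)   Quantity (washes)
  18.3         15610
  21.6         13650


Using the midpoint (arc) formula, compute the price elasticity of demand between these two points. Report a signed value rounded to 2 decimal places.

%ΔQ = (13650 − 15610) / [(15610 + 13650)/2] = -1960/14630 = -0.133971…
%ΔP = (21.6 − 18.3) / [(18.3 + 21.6)/2] = 3.3/19.95 = 0.165413…
Arc Ed = %ΔQ / %ΔP = (-1960/14630) / (3.3/19.95) = -0.8099…

-0.81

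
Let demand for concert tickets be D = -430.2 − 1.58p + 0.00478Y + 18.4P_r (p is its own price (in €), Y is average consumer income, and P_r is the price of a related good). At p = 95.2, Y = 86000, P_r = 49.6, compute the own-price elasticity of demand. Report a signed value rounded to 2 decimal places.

At the given values, D = -430.2 − 1.58(95.2) + 0.00478(86000) + 18.4(49.6) = 743.104.
∂D/∂p = −1.58.
E = (-1.58) × (95.2/743.104) = -0.2024…

-0.20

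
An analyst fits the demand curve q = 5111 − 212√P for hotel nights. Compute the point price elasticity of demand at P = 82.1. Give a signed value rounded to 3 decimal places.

dq/dP = −212/(2√P) = -11.6986. At P = 82.1, q = 3190.09.
Ed = (dq/dP)·(P/q) = (-11.6986) × (82.1/3190.09) = -0.30107…

-0.301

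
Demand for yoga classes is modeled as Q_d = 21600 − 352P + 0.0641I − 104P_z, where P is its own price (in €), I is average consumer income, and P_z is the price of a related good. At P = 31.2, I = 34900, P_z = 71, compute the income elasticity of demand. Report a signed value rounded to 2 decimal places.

0.41

At the given values, Q_d = 21600 − 352(31.2) + 0.0641(34900) − 104(71) = 5470.69.
∂Q_d/∂I = 0.0641.
E = (0.0641) × (34900/5470.69) = 0.4089…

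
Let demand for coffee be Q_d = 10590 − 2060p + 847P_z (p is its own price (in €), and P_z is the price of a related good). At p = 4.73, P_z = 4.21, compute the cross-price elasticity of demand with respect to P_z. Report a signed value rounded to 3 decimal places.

0.808

At the given values, Q_d = 10590 − 2060(4.73) + 847(4.21) = 4412.07.
∂Q_d/∂P_z = 847.
E = (847) × (4.21/4412.07) = 0.80820…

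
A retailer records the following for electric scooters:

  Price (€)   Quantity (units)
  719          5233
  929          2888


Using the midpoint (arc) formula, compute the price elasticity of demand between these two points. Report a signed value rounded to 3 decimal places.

%ΔQ = (2888 − 5233) / [(5233 + 2888)/2] = -2345/4060.5 = -0.577515…
%ΔP = (929 − 719) / [(719 + 929)/2] = 210/824 = 0.254854…
Arc Ed = %ΔQ / %ΔP = (-2345/4060.5) / (210/824) = -2.26605…

-2.266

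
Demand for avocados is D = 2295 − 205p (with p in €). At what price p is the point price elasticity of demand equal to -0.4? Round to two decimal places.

3.20

Ed = −205p/(2295 − 205p). Set this equal to -0.4:
205p = 0.4·(2295 − 205p) ⇒ 205p(1 + 0.4) = 0.4·2295
p = 0.4·2295 / (205·1.4) = 3.1986…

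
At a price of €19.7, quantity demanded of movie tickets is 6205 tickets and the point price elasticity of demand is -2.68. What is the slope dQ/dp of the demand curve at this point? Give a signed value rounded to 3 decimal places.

Ed = (dQ/dp)·(p/Q) ⇒ dQ/dp = Ed·Q/p = (-2.68)·6205/19.7 = -844.13197…

-844.132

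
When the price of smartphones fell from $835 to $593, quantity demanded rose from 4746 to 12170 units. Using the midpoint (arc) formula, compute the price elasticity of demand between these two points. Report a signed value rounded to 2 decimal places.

-2.59

%ΔQ = (12170 − 4746) / [(4746 + 12170)/2] = 7424/8458 = 0.877748…
%ΔP = (593 − 835) / [(835 + 593)/2] = -242/714 = -0.338935…
Arc Ed = %ΔQ / %ΔP = (7424/8458) / (-242/714) = -2.5897…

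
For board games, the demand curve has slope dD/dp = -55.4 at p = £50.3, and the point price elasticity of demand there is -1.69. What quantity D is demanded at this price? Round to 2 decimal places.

Ed = (dD/dp)·(p/D) ⇒ D = (dD/dp)·p/Ed = (-55.4)·50.3/(-1.69) = 1648.8875…

1648.89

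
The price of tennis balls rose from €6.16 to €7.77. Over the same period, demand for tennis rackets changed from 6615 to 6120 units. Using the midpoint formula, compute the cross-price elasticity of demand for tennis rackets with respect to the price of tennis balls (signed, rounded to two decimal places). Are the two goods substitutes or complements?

%ΔQ_{tennis rackets} = (6120 − 6615)/avg = -495/6367.5 = -0.077738…
%ΔP_{tennis balls} = (7.77 − 6.16)/avg = 1.61/6.965 = 0.231155…
E_cross = (-495/6367.5) / (1.61/6.965) = -0.3363…
E_cross < 0 ⇒ the goods are complements.

-0.34; complements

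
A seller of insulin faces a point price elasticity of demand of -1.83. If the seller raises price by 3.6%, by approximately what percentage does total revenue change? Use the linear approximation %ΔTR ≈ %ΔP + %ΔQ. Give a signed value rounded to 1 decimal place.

%ΔQ ≈ Ed × %ΔP = (-1.83) × (+3.6%) = -6.5880%
%ΔTR ≈ %ΔP + %ΔQ = (+3.6%) + (-6.5880%) = -2.9880%

-3.0%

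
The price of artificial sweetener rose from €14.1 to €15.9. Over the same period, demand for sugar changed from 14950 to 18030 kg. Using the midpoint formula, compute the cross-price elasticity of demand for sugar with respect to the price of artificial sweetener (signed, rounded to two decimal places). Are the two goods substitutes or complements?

1.56; substitutes

%ΔQ_{sugar} = (18030 − 14950)/avg = 3080/16490 = 0.186779…
%ΔP_{artificial sweetener} = (15.9 − 14.1)/avg = 1.8/15 = 0.12
E_cross = (3080/16490) / (1.8/15) = 1.5564…
E_cross > 0 ⇒ the goods are substitutes.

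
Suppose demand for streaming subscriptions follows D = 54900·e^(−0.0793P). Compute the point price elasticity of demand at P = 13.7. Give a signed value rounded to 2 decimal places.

dD/dP = −0.0793·D = -1469.01. At P = 13.7, D = 18524.7.
Ed = (dD/dP)·(P/D) = (-1469.01) × (13.7/18524.7) = -1.0864…

-1.09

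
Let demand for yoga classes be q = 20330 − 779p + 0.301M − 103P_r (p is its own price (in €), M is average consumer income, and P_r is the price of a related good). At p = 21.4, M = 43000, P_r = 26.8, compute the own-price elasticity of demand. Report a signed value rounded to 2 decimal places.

-1.20

At the given values, q = 20330 − 779(21.4) + 0.301(43000) − 103(26.8) = 13842.
∂q/∂p = −779.
E = (-779) × (21.4/13842) = -1.2043…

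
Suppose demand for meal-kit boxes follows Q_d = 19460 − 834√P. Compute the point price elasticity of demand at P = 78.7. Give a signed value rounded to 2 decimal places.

dQ_d/dP = −834/(2√P) = -47.0055. At P = 78.7, Q_d = 12061.3.
Ed = (dQ_d/dP)·(P/Q_d) = (-47.0055) × (78.7/12061.3) = -0.3067…

-0.31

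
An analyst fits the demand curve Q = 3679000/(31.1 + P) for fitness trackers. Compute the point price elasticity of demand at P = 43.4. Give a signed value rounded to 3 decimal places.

dQ/dP = −3679000/(31.1 + P)² = -662.853. At P = 43.4, Q = 49382.6.
Ed = (dQ/dP)·(P/Q) = (-662.853) × (43.4/49382.6) = -0.58255…

-0.583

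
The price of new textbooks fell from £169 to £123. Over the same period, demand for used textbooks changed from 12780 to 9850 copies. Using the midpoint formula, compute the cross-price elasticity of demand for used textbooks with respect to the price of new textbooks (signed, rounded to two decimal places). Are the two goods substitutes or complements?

%ΔQ_{used textbooks} = (9850 − 12780)/avg = -2930/11315 = -0.258948…
%ΔP_{new textbooks} = (123 − 169)/avg = -46/146 = -0.315068…
E_cross = (-2930/11315) / (-46/146) = 0.8218…
E_cross > 0 ⇒ the goods are substitutes.

0.82; substitutes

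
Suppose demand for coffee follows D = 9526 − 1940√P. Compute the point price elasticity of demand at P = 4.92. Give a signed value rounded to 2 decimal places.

dD/dP = −1940/(2√P) = -437.31. At P = 4.92, D = 5222.87.
Ed = (dD/dP)·(P/D) = (-437.31) × (4.92/5222.87) = -0.4119…

-0.41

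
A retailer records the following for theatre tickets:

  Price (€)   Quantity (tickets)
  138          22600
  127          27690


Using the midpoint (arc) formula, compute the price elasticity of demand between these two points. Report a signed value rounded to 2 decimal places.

-2.44

%ΔQ = (27690 − 22600) / [(22600 + 27690)/2] = 5090/25145 = 0.202425…
%ΔP = (127 − 138) / [(138 + 127)/2] = -11/132.5 = -0.083018…
Arc Ed = %ΔQ / %ΔP = (5090/25145) / (-11/132.5) = -2.4383…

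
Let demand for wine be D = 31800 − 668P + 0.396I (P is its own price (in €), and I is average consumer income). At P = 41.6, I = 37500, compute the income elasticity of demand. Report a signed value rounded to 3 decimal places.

At the given values, D = 31800 − 668(41.6) + 0.396(37500) = 18861.2.
∂D/∂I = 0.396.
E = (0.396) × (37500/18861.2) = 0.78733…

0.787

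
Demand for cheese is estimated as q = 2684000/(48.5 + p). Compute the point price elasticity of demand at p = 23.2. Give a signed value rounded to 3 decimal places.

-0.324

dq/dp = −2684000/(48.5 + p)² = -522.089. At p = 23.2, q = 37433.8.
Ed = (dq/dp)·(p/q) = (-522.089) × (23.2/37433.8) = -0.32357…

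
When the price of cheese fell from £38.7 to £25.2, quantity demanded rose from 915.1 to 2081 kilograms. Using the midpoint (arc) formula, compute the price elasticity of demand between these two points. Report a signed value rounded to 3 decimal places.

-1.842

%ΔQ = (2081 − 915.1) / [(915.1 + 2081)/2] = 1165.9/1498.05 = 0.778278…
%ΔP = (25.2 − 38.7) / [(38.7 + 25.2)/2] = -13.5/31.95 = -0.422535…
Arc Ed = %ΔQ / %ΔP = (1165.9/1498.05) / (-13.5/31.95) = -1.84192…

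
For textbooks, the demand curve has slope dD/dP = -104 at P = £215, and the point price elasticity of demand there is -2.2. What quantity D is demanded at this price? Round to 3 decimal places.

10163.636

Ed = (dD/dP)·(P/D) ⇒ D = (dD/dP)·P/Ed = (-104)·215/(-2.2) = 10163.63636…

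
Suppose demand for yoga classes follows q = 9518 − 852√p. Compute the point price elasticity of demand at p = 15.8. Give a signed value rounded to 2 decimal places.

-0.28

dq/dp = −852/(2√p) = -107.172. At p = 15.8, q = 6131.37.
Ed = (dq/dp)·(p/q) = (-107.172) × (15.8/6131.37) = -0.2761…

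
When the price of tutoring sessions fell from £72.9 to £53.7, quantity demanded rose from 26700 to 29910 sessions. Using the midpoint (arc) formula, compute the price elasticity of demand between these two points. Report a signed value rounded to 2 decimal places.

%ΔQ = (29910 − 26700) / [(26700 + 29910)/2] = 3210/28305 = 0.113407…
%ΔP = (53.7 − 72.9) / [(72.9 + 53.7)/2] = -19.2/63.3 = -0.303317…
Arc Ed = %ΔQ / %ΔP = (3210/28305) / (-19.2/63.3) = -0.3738…

-0.37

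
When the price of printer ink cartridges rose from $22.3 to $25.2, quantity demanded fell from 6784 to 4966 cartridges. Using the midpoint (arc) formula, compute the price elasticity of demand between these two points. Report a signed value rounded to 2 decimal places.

-2.53

%ΔQ = (4966 − 6784) / [(6784 + 4966)/2] = -1818/5875 = -0.309446…
%ΔP = (25.2 − 22.3) / [(22.3 + 25.2)/2] = 2.9/23.75 = 0.122105…
Arc Ed = %ΔQ / %ΔP = (-1818/5875) / (2.9/23.75) = -2.5342…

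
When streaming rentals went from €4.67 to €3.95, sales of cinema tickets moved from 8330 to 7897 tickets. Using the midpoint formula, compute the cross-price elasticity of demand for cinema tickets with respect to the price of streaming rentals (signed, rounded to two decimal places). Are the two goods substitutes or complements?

%ΔQ_{cinema tickets} = (7897 − 8330)/avg = -433/8113.5 = -0.053367…
%ΔP_{streaming rentals} = (3.95 − 4.67)/avg = -0.72/4.31 = -0.167053…
E_cross = (-433/8113.5) / (-0.72/4.31) = 0.3194…
E_cross > 0 ⇒ the goods are substitutes.

0.32; substitutes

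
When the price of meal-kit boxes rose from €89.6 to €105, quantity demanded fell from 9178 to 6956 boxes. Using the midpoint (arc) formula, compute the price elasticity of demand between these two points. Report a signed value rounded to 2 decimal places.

-1.74

%ΔQ = (6956 − 9178) / [(9178 + 6956)/2] = -2222/8067 = -0.275443…
%ΔP = (105 − 89.6) / [(89.6 + 105)/2] = 15.4/97.3 = 0.158273…
Arc Ed = %ΔQ / %ΔP = (-2222/8067) / (15.4/97.3) = -1.7402…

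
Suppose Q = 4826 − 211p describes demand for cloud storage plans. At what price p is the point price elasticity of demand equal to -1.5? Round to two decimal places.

13.72

Ed = −211p/(4826 − 211p). Set this equal to -1.5:
211p = 1.5·(4826 − 211p) ⇒ 211p(1 + 1.5) = 1.5·4826
p = 1.5·4826 / (211·2.5) = 13.7232…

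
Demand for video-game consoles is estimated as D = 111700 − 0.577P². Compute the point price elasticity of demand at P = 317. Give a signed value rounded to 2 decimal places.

-2.16

dD/dP = −2·0.577·P = -365.818. At P = 317, D = 53717.847.
Ed = (dD/dP)·(P/D) = (-365.818) × (317/53717.847) = -2.1587…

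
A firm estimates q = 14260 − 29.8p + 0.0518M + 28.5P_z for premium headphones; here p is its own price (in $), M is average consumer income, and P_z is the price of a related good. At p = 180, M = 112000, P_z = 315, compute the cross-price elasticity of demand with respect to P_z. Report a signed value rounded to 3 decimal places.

At the given values, q = 14260 − 29.8(180) + 0.0518(112000) + 28.5(315) = 23675.1.
∂q/∂P_z = 28.5.
E = (28.5) × (315/23675.1) = 0.37919…

0.379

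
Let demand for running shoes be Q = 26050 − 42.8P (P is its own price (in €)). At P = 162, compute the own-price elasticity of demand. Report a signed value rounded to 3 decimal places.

At the given values, Q = 26050 − 42.8(162) = 19116.4.
∂Q/∂P = −42.8.
E = (-42.8) × (162/19116.4) = -0.36270…

-0.363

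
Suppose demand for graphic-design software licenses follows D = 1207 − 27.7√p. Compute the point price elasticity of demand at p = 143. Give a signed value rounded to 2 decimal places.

dD/dp = −27.7/(2√p) = -1.1582. At p = 143, D = 875.756.
Ed = (dD/dp)·(p/D) = (-1.1582) × (143/875.756) = -0.1891…

-0.19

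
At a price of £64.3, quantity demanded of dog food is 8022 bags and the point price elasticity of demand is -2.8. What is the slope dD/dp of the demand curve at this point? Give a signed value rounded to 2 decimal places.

Ed = (dD/dp)·(p/D) ⇒ dD/dp = Ed·D/p = (-2.8)·8022/64.3 = -349.3250…

-349.33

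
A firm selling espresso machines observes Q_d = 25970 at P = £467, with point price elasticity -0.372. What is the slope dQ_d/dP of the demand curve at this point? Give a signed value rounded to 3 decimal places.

-20.687

Ed = (dQ_d/dP)·(P/Q_d) ⇒ dQ_d/dP = Ed·Q_d/P = (-0.372)·25970/467 = -20.68702…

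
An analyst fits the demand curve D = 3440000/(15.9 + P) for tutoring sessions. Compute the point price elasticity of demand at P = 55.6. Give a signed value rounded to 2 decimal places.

dD/dP = −3440000/(15.9 + P)² = -672.894. At P = 55.6, D = 48111.9.
Ed = (dD/dP)·(P/D) = (-672.894) × (55.6/48111.9) = -0.7776…

-0.78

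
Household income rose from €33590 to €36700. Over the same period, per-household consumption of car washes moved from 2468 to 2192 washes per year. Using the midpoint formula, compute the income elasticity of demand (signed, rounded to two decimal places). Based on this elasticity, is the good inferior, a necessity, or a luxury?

-1.34; inferior

%ΔQ = (2192 − 2468)/[( 2468 + 2192)/2] = -276/2330 = -0.118454…
%ΔIncome = (36700 − 33590)/[( 33590 + 36700)/2] = 3110/35145 = 0.088490…
E_income = (-276/2330) / (3110/35145) = -1.3386…
E_income < 0 ⇒ inferior good.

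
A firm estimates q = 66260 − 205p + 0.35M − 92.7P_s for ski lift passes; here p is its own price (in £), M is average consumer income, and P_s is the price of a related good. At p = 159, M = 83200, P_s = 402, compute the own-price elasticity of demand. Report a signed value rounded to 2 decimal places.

-1.28

At the given values, q = 66260 − 205(159) + 0.35(83200) − 92.7(402) = 25519.6.
∂q/∂p = −205.
E = (-205) × (159/25519.6) = -1.2772…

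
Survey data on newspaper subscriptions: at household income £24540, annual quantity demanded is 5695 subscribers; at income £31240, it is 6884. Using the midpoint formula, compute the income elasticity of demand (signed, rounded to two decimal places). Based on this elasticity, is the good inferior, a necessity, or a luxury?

%ΔQ = (6884 − 5695)/[( 5695 + 6884)/2] = 1189/6289.5 = 0.189045…
%ΔIncome = (31240 − 24540)/[( 24540 + 31240)/2] = 6700/27890 = 0.240229…
E_income = (1189/6289.5) / (6700/27890) = 0.7869…
0 < E_income < 1 ⇒ normal good, necessity.

0.79; necessity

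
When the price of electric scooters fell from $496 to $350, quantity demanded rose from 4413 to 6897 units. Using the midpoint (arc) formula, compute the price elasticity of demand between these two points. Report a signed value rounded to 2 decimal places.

-1.27

%ΔQ = (6897 − 4413) / [(4413 + 6897)/2] = 2484/5655 = 0.439257…
%ΔP = (350 − 496) / [(496 + 350)/2] = -146/423 = -0.345153…
Arc Ed = %ΔQ / %ΔP = (2484/5655) / (-146/423) = -1.2726…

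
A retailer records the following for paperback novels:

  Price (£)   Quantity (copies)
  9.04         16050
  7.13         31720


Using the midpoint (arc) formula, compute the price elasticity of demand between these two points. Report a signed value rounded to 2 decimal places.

%ΔQ = (31720 − 16050) / [(16050 + 31720)/2] = 15670/23885 = 0.656060…
%ΔP = (7.13 − 9.04) / [(9.04 + 7.13)/2] = -1.91/8.085 = -0.236239…
Arc Ed = %ΔQ / %ΔP = (15670/23885) / (-1.91/8.085) = -2.7770…

-2.78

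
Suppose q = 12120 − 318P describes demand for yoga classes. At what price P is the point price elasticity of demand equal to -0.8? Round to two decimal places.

16.94

Ed = −318P/(12120 − 318P). Set this equal to -0.8:
318P = 0.8·(12120 − 318P) ⇒ 318P(1 + 0.8) = 0.8·12120
P = 0.8·12120 / (318·1.8) = 16.9392…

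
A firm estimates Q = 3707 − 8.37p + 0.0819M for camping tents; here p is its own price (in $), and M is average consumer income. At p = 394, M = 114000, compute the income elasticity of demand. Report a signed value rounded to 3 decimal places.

At the given values, Q = 3707 − 8.37(394) + 0.0819(114000) = 9745.82.
∂Q/∂M = 0.0819.
E = (0.0819) × (114000/9745.82) = 0.95801…

0.958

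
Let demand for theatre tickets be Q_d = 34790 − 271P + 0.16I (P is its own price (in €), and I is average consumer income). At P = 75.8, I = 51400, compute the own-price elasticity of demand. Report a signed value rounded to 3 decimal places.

At the given values, Q_d = 34790 − 271(75.8) + 0.16(51400) = 22472.2.
∂Q_d/∂P = −271.
E = (-271) × (75.8/22472.2) = -0.91409…

-0.914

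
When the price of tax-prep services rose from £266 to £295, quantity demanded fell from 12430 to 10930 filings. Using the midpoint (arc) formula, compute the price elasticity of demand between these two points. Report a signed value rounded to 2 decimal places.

%ΔQ = (10930 − 12430) / [(12430 + 10930)/2] = -1500/11680 = -0.128424…
%ΔP = (295 − 266) / [(266 + 295)/2] = 29/280.5 = 0.103386…
Arc Ed = %ΔQ / %ΔP = (-1500/11680) / (29/280.5) = -1.2421…

-1.24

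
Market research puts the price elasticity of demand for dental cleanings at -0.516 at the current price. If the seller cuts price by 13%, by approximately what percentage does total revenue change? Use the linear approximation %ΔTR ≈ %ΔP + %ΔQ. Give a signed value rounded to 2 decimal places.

%ΔQ ≈ Ed × %ΔP = (-0.516) × (-13%) = +6.7080%
%ΔTR ≈ %ΔP + %ΔQ = (-13%) + (+6.7080%) = -6.2920%

-6.29%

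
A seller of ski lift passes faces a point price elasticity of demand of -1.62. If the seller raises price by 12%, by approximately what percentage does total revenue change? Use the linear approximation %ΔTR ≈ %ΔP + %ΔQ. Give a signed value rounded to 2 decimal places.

-7.44%

%ΔQ ≈ Ed × %ΔP = (-1.62) × (+12%) = -19.4400%
%ΔTR ≈ %ΔP + %ΔQ = (+12%) + (-19.4400%) = -7.4400%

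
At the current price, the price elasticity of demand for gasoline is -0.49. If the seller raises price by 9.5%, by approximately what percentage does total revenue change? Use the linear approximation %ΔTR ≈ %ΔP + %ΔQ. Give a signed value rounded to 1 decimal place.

+4.8%

%ΔQ ≈ Ed × %ΔP = (-0.49) × (+9.5%) = -4.6550%
%ΔTR ≈ %ΔP + %ΔQ = (+9.5%) + (-4.6550%) = +4.8450%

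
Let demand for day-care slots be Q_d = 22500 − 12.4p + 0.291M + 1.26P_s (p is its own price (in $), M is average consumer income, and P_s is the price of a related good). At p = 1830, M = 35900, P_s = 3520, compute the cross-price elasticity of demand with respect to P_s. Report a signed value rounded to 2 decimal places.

At the given values, Q_d = 22500 − 12.4(1830) + 0.291(35900) + 1.26(3520) = 14690.1.
∂Q_d/∂P_s = 1.26.
E = (1.26) × (3520/14690.1) = 0.3019…

0.30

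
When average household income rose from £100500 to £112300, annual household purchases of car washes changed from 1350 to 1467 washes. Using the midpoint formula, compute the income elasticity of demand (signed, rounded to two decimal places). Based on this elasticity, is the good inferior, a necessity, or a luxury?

%ΔQ = (1467 − 1350)/[( 1350 + 1467)/2] = 117/1408.5 = 0.083067…
%ΔIncome = (112300 − 100500)/[( 100500 + 112300)/2] = 11800/106400 = 0.110902…
E_income = (117/1408.5) / (11800/106400) = 0.7490…
0 < E_income < 1 ⇒ normal good, necessity.

0.75; necessity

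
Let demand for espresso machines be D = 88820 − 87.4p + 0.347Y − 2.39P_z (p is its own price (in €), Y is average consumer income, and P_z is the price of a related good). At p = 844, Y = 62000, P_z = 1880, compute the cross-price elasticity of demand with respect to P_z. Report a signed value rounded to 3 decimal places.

At the given values, D = 88820 − 87.4(844) + 0.347(62000) − 2.39(1880) = 32075.2.
∂D/∂P_z = -2.39.
E = (-2.39) × (1880/32075.2) = -0.14008…

-0.140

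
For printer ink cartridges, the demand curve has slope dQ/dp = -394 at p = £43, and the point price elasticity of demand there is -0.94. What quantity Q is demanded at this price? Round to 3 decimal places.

Ed = (dQ/dp)·(p/Q) ⇒ Q = (dQ/dp)·p/Ed = (-394)·43/(-0.94) = 18023.40425…

18023.404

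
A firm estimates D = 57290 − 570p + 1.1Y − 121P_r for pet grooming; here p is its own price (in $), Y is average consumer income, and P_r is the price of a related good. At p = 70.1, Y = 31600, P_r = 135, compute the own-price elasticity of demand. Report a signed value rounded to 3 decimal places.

-1.117

At the given values, D = 57290 − 570(70.1) + 1.1(31600) − 121(135) = 35758.
∂D/∂p = −570.
E = (-570) × (70.1/35758) = -1.11742…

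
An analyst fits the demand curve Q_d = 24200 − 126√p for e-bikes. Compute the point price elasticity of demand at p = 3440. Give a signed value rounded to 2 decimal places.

dQ_d/dp = −126/(2√p) = -1.07414. At p = 3440, Q_d = 16809.9.
Ed = (dQ_d/dp)·(p/Q_d) = (-1.07414) × (3440/16809.9) = -0.2198…

-0.22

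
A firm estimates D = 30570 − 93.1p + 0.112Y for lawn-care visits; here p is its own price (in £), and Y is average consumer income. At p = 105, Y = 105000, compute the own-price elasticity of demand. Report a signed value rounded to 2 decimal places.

At the given values, D = 30570 − 93.1(105) + 0.112(105000) = 32554.5.
∂D/∂p = −93.1.
E = (-93.1) × (105/32554.5) = -0.3002…

-0.30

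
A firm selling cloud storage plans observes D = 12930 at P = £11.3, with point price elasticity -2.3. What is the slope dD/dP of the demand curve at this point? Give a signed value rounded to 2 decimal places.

Ed = (dD/dP)·(P/D) ⇒ dD/dP = Ed·D/P = (-2.3)·12930/11.3 = -2631.7699…

-2631.77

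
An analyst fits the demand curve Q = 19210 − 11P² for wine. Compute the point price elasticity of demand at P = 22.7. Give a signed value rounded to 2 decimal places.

-0.84

dQ/dP = −2·11·P = -499.4. At P = 22.7, Q = 13541.81.
Ed = (dQ/dP)·(P/Q) = (-499.4) × (22.7/13541.81) = -0.8371…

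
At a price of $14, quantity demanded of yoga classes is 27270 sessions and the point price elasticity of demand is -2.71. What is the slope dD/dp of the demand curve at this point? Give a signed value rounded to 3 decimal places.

Ed = (dD/dp)·(p/D) ⇒ dD/dp = Ed·D/p = (-2.71)·27270/14 = -5278.69285…

-5278.693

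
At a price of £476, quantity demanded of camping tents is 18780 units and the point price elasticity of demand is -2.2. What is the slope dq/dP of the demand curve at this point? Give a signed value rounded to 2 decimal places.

Ed = (dq/dP)·(P/q) ⇒ dq/dP = Ed·q/P = (-2.2)·18780/476 = -86.7983…

-86.80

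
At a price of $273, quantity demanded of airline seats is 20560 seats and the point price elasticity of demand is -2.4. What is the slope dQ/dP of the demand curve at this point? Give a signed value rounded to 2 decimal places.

Ed = (dQ/dP)·(P/Q) ⇒ dQ/dP = Ed·Q/P = (-2.4)·20560/273 = -180.7472…

-180.75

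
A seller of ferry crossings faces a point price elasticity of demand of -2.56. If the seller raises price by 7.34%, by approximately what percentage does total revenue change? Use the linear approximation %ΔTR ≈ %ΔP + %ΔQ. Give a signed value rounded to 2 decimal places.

-11.45%

%ΔQ ≈ Ed × %ΔP = (-2.56) × (+7.34%) = -18.7904%
%ΔTR ≈ %ΔP + %ΔQ = (+7.34%) + (-18.7904%) = -11.4504%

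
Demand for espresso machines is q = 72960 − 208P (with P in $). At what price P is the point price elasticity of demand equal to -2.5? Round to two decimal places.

250.55

Ed = −208P/(72960 − 208P). Set this equal to -2.5:
208P = 2.5·(72960 − 208P) ⇒ 208P(1 + 2.5) = 2.5·72960
P = 2.5·72960 / (208·3.5) = 250.5494…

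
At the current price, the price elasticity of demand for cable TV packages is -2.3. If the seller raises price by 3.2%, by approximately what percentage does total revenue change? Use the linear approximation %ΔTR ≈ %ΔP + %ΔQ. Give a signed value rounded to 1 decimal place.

%ΔQ ≈ Ed × %ΔP = (-2.3) × (+3.2%) = -7.3600%
%ΔTR ≈ %ΔP + %ΔQ = (+3.2%) + (-7.3600%) = -4.1600%

-4.2%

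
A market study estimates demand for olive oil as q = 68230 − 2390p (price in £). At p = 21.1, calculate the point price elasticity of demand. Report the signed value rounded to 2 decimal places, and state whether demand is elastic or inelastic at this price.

-2.83; elastic

dq/dp = −2390. At p = 21.1, q = 68230 − 2390(21.1) = 17801.
Ed = (dq/dp)·(p/q) = −2390 × (21.1/17801) = -2.8329…
|Ed| = 2.83 > 1, so demand is elastic.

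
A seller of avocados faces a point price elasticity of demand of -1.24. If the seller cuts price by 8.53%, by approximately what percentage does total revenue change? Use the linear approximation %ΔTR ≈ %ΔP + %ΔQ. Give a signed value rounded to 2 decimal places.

+2.05%

%ΔQ ≈ Ed × %ΔP = (-1.24) × (-8.53%) = +10.5772%
%ΔTR ≈ %ΔP + %ΔQ = (-8.53%) + (+10.5772%) = +2.0472%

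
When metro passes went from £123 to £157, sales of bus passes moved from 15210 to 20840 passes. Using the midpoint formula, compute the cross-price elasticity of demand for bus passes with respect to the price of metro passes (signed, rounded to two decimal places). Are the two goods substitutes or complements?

%ΔQ_{bus passes} = (20840 − 15210)/avg = 5630/18025 = 0.312343…
%ΔP_{metro passes} = (157 − 123)/avg = 34/140 = 0.242857…
E_cross = (5630/18025) / (34/140) = 1.2861…
E_cross > 0 ⇒ the goods are substitutes.

1.29; substitutes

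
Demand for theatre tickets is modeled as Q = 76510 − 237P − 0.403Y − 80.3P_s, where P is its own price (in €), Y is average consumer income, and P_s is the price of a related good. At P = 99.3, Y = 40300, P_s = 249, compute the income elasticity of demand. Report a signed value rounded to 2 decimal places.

-0.97

At the given values, Q = 76510 − 237(99.3) − 0.403(40300) − 80.3(249) = 16740.3.
∂Q/∂Y = -0.403.
E = (-0.403) × (40300/16740.3) = -0.9701…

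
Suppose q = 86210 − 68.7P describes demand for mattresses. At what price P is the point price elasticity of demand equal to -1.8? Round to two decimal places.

806.71

Ed = −68.7P/(86210 − 68.7P). Set this equal to -1.8:
68.7P = 1.8·(86210 − 68.7P) ⇒ 68.7P(1 + 1.8) = 1.8·86210
P = 1.8·86210 / (68.7·2.8) = 806.7061…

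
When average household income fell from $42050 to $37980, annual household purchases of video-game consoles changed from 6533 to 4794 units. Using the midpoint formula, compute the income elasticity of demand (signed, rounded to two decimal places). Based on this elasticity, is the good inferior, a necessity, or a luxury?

3.02; luxury

%ΔQ = (4794 − 6533)/[( 6533 + 4794)/2] = -1739/5663.5 = -0.307053…
%ΔIncome = (37980 − 42050)/[( 42050 + 37980)/2] = -4070/40015 = -0.101711…
E_income = (-1739/5663.5) / (-4070/40015) = 3.0188…
E_income > 1 ⇒ normal good, luxury.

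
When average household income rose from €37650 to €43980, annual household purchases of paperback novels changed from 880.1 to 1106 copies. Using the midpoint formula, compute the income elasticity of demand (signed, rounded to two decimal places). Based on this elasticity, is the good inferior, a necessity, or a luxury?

1.47; luxury

%ΔQ = (1106 − 880.1)/[( 880.1 + 1106)/2] = 225.9/993.05 = 0.227480…
%ΔIncome = (43980 − 37650)/[( 37650 + 43980)/2] = 6330/40815 = 0.155090…
E_income = (225.9/993.05) / (6330/40815) = 1.4667…
E_income > 1 ⇒ normal good, luxury.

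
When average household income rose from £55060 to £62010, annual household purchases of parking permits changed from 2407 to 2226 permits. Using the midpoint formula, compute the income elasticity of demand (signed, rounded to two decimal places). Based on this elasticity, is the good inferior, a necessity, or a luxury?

%ΔQ = (2226 − 2407)/[( 2407 + 2226)/2] = -181/2316.5 = -0.078135…
%ΔIncome = (62010 − 55060)/[( 55060 + 62010)/2] = 6950/58535 = 0.118732…
E_income = (-181/2316.5) / (6950/58535) = -0.6580…
E_income < 0 ⇒ inferior good.

-0.66; inferior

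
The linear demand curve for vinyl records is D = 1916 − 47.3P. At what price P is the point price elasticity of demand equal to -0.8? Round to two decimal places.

18.00

Ed = −47.3P/(1916 − 47.3P). Set this equal to -0.8:
47.3P = 0.8·(1916 − 47.3P) ⇒ 47.3P(1 + 0.8) = 0.8·1916
P = 0.8·1916 / (47.3·1.8) = 18.0032…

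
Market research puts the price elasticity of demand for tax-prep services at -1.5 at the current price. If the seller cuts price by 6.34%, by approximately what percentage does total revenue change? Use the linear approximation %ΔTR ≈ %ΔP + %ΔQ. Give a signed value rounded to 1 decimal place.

%ΔQ ≈ Ed × %ΔP = (-1.5) × (-6.34%) = +9.5100%
%ΔTR ≈ %ΔP + %ΔQ = (-6.34%) + (+9.5100%) = +3.1700%

+3.2%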